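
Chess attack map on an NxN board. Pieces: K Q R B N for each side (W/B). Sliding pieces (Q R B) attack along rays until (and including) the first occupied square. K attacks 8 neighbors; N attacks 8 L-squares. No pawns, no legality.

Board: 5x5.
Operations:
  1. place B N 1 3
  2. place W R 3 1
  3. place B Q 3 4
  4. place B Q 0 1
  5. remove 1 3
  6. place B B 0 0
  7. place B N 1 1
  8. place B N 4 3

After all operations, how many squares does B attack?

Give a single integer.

Op 1: place BN@(1,3)
Op 2: place WR@(3,1)
Op 3: place BQ@(3,4)
Op 4: place BQ@(0,1)
Op 5: remove (1,3)
Op 6: place BB@(0,0)
Op 7: place BN@(1,1)
Op 8: place BN@(4,3)
Per-piece attacks for B:
  BB@(0,0): attacks (1,1) [ray(1,1) blocked at (1,1)]
  BQ@(0,1): attacks (0,2) (0,3) (0,4) (0,0) (1,1) (1,2) (2,3) (3,4) (1,0) [ray(0,-1) blocked at (0,0); ray(1,0) blocked at (1,1); ray(1,1) blocked at (3,4)]
  BN@(1,1): attacks (2,3) (3,2) (0,3) (3,0)
  BQ@(3,4): attacks (3,3) (3,2) (3,1) (4,4) (2,4) (1,4) (0,4) (4,3) (2,3) (1,2) (0,1) [ray(0,-1) blocked at (3,1); ray(1,-1) blocked at (4,3); ray(-1,-1) blocked at (0,1)]
  BN@(4,3): attacks (2,4) (3,1) (2,2)
Union (19 distinct): (0,0) (0,1) (0,2) (0,3) (0,4) (1,0) (1,1) (1,2) (1,4) (2,2) (2,3) (2,4) (3,0) (3,1) (3,2) (3,3) (3,4) (4,3) (4,4)

Answer: 19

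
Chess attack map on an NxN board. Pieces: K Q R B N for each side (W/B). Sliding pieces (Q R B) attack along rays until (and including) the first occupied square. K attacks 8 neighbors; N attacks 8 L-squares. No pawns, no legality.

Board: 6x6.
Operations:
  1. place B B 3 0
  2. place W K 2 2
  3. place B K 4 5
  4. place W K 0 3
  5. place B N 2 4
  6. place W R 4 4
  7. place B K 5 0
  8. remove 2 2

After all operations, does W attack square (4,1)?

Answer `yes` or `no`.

Answer: yes

Derivation:
Op 1: place BB@(3,0)
Op 2: place WK@(2,2)
Op 3: place BK@(4,5)
Op 4: place WK@(0,3)
Op 5: place BN@(2,4)
Op 6: place WR@(4,4)
Op 7: place BK@(5,0)
Op 8: remove (2,2)
Per-piece attacks for W:
  WK@(0,3): attacks (0,4) (0,2) (1,3) (1,4) (1,2)
  WR@(4,4): attacks (4,5) (4,3) (4,2) (4,1) (4,0) (5,4) (3,4) (2,4) [ray(0,1) blocked at (4,5); ray(-1,0) blocked at (2,4)]
W attacks (4,1): yes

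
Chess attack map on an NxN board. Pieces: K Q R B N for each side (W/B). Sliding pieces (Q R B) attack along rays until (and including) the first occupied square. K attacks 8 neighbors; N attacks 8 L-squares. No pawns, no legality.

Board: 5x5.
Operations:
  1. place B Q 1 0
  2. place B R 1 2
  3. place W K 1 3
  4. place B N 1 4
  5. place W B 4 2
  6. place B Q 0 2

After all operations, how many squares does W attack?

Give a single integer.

Answer: 11

Derivation:
Op 1: place BQ@(1,0)
Op 2: place BR@(1,2)
Op 3: place WK@(1,3)
Op 4: place BN@(1,4)
Op 5: place WB@(4,2)
Op 6: place BQ@(0,2)
Per-piece attacks for W:
  WK@(1,3): attacks (1,4) (1,2) (2,3) (0,3) (2,4) (2,2) (0,4) (0,2)
  WB@(4,2): attacks (3,3) (2,4) (3,1) (2,0)
Union (11 distinct): (0,2) (0,3) (0,4) (1,2) (1,4) (2,0) (2,2) (2,3) (2,4) (3,1) (3,3)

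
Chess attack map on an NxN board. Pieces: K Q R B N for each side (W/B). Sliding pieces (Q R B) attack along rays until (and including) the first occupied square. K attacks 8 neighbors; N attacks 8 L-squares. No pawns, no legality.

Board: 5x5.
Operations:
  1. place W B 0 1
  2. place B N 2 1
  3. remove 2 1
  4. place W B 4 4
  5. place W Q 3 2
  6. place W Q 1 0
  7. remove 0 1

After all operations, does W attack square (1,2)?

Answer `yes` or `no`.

Answer: yes

Derivation:
Op 1: place WB@(0,1)
Op 2: place BN@(2,1)
Op 3: remove (2,1)
Op 4: place WB@(4,4)
Op 5: place WQ@(3,2)
Op 6: place WQ@(1,0)
Op 7: remove (0,1)
Per-piece attacks for W:
  WQ@(1,0): attacks (1,1) (1,2) (1,3) (1,4) (2,0) (3,0) (4,0) (0,0) (2,1) (3,2) (0,1) [ray(1,1) blocked at (3,2)]
  WQ@(3,2): attacks (3,3) (3,4) (3,1) (3,0) (4,2) (2,2) (1,2) (0,2) (4,3) (4,1) (2,3) (1,4) (2,1) (1,0) [ray(-1,-1) blocked at (1,0)]
  WB@(4,4): attacks (3,3) (2,2) (1,1) (0,0)
W attacks (1,2): yes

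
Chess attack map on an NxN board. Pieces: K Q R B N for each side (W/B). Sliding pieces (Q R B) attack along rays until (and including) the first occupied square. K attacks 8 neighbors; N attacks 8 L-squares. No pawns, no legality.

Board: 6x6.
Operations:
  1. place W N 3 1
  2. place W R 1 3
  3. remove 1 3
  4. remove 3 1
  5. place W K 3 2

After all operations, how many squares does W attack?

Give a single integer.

Op 1: place WN@(3,1)
Op 2: place WR@(1,3)
Op 3: remove (1,3)
Op 4: remove (3,1)
Op 5: place WK@(3,2)
Per-piece attacks for W:
  WK@(3,2): attacks (3,3) (3,1) (4,2) (2,2) (4,3) (4,1) (2,3) (2,1)
Union (8 distinct): (2,1) (2,2) (2,3) (3,1) (3,3) (4,1) (4,2) (4,3)

Answer: 8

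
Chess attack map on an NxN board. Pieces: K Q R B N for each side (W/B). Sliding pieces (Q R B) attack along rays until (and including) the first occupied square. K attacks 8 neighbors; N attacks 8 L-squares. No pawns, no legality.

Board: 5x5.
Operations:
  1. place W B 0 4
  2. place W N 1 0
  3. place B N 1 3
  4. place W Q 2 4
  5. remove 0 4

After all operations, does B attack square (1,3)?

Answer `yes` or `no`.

Op 1: place WB@(0,4)
Op 2: place WN@(1,0)
Op 3: place BN@(1,3)
Op 4: place WQ@(2,4)
Op 5: remove (0,4)
Per-piece attacks for B:
  BN@(1,3): attacks (3,4) (2,1) (3,2) (0,1)
B attacks (1,3): no

Answer: no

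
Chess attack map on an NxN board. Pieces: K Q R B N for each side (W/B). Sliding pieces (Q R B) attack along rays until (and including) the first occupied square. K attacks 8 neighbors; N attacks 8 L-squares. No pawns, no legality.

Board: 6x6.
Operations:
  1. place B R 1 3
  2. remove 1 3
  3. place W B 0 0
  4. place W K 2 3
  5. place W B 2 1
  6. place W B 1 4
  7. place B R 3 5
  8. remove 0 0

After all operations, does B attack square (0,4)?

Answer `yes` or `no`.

Answer: no

Derivation:
Op 1: place BR@(1,3)
Op 2: remove (1,3)
Op 3: place WB@(0,0)
Op 4: place WK@(2,3)
Op 5: place WB@(2,1)
Op 6: place WB@(1,4)
Op 7: place BR@(3,5)
Op 8: remove (0,0)
Per-piece attacks for B:
  BR@(3,5): attacks (3,4) (3,3) (3,2) (3,1) (3,0) (4,5) (5,5) (2,5) (1,5) (0,5)
B attacks (0,4): no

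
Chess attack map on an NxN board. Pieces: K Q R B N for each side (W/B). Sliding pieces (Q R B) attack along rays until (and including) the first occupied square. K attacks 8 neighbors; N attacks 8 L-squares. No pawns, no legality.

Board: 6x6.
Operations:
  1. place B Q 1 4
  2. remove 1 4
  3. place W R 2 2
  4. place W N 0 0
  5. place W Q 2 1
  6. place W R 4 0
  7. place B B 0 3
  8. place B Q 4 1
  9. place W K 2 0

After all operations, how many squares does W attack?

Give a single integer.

Op 1: place BQ@(1,4)
Op 2: remove (1,4)
Op 3: place WR@(2,2)
Op 4: place WN@(0,0)
Op 5: place WQ@(2,1)
Op 6: place WR@(4,0)
Op 7: place BB@(0,3)
Op 8: place BQ@(4,1)
Op 9: place WK@(2,0)
Per-piece attacks for W:
  WN@(0,0): attacks (1,2) (2,1)
  WK@(2,0): attacks (2,1) (3,0) (1,0) (3,1) (1,1)
  WQ@(2,1): attacks (2,2) (2,0) (3,1) (4,1) (1,1) (0,1) (3,2) (4,3) (5,4) (3,0) (1,2) (0,3) (1,0) [ray(0,1) blocked at (2,2); ray(0,-1) blocked at (2,0); ray(1,0) blocked at (4,1); ray(-1,1) blocked at (0,3)]
  WR@(2,2): attacks (2,3) (2,4) (2,5) (2,1) (3,2) (4,2) (5,2) (1,2) (0,2) [ray(0,-1) blocked at (2,1)]
  WR@(4,0): attacks (4,1) (5,0) (3,0) (2,0) [ray(0,1) blocked at (4,1); ray(-1,0) blocked at (2,0)]
Union (21 distinct): (0,1) (0,2) (0,3) (1,0) (1,1) (1,2) (2,0) (2,1) (2,2) (2,3) (2,4) (2,5) (3,0) (3,1) (3,2) (4,1) (4,2) (4,3) (5,0) (5,2) (5,4)

Answer: 21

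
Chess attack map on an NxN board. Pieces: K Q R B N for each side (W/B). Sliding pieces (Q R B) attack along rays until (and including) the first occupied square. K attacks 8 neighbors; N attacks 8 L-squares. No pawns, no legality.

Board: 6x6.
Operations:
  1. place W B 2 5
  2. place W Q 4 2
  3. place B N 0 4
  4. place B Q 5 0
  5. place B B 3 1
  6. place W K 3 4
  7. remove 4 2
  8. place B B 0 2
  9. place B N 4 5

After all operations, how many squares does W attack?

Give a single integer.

Op 1: place WB@(2,5)
Op 2: place WQ@(4,2)
Op 3: place BN@(0,4)
Op 4: place BQ@(5,0)
Op 5: place BB@(3,1)
Op 6: place WK@(3,4)
Op 7: remove (4,2)
Op 8: place BB@(0,2)
Op 9: place BN@(4,5)
Per-piece attacks for W:
  WB@(2,5): attacks (3,4) (1,4) (0,3) [ray(1,-1) blocked at (3,4)]
  WK@(3,4): attacks (3,5) (3,3) (4,4) (2,4) (4,5) (4,3) (2,5) (2,3)
Union (11 distinct): (0,3) (1,4) (2,3) (2,4) (2,5) (3,3) (3,4) (3,5) (4,3) (4,4) (4,5)

Answer: 11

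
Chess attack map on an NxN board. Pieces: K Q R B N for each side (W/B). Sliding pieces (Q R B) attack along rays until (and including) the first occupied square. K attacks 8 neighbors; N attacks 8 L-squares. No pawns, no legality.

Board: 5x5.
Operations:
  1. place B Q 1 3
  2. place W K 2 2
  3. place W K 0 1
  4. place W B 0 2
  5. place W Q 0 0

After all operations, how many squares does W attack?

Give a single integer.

Answer: 16

Derivation:
Op 1: place BQ@(1,3)
Op 2: place WK@(2,2)
Op 3: place WK@(0,1)
Op 4: place WB@(0,2)
Op 5: place WQ@(0,0)
Per-piece attacks for W:
  WQ@(0,0): attacks (0,1) (1,0) (2,0) (3,0) (4,0) (1,1) (2,2) [ray(0,1) blocked at (0,1); ray(1,1) blocked at (2,2)]
  WK@(0,1): attacks (0,2) (0,0) (1,1) (1,2) (1,0)
  WB@(0,2): attacks (1,3) (1,1) (2,0) [ray(1,1) blocked at (1,3)]
  WK@(2,2): attacks (2,3) (2,1) (3,2) (1,2) (3,3) (3,1) (1,3) (1,1)
Union (16 distinct): (0,0) (0,1) (0,2) (1,0) (1,1) (1,2) (1,3) (2,0) (2,1) (2,2) (2,3) (3,0) (3,1) (3,2) (3,3) (4,0)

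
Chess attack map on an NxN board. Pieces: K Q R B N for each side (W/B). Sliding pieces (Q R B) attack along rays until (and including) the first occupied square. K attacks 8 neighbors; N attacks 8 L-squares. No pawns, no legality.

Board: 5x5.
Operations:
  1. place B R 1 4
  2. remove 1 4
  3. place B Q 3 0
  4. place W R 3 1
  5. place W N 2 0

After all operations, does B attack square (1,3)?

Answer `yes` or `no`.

Op 1: place BR@(1,4)
Op 2: remove (1,4)
Op 3: place BQ@(3,0)
Op 4: place WR@(3,1)
Op 5: place WN@(2,0)
Per-piece attacks for B:
  BQ@(3,0): attacks (3,1) (4,0) (2,0) (4,1) (2,1) (1,2) (0,3) [ray(0,1) blocked at (3,1); ray(-1,0) blocked at (2,0)]
B attacks (1,3): no

Answer: no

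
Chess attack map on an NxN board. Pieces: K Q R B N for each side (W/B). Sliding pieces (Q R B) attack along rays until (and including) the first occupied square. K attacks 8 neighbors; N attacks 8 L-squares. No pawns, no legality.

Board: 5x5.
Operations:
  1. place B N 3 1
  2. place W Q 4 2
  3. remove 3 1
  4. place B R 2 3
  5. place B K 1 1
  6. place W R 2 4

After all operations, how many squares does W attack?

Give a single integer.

Answer: 16

Derivation:
Op 1: place BN@(3,1)
Op 2: place WQ@(4,2)
Op 3: remove (3,1)
Op 4: place BR@(2,3)
Op 5: place BK@(1,1)
Op 6: place WR@(2,4)
Per-piece attacks for W:
  WR@(2,4): attacks (2,3) (3,4) (4,4) (1,4) (0,4) [ray(0,-1) blocked at (2,3)]
  WQ@(4,2): attacks (4,3) (4,4) (4,1) (4,0) (3,2) (2,2) (1,2) (0,2) (3,3) (2,4) (3,1) (2,0) [ray(-1,1) blocked at (2,4)]
Union (16 distinct): (0,2) (0,4) (1,2) (1,4) (2,0) (2,2) (2,3) (2,4) (3,1) (3,2) (3,3) (3,4) (4,0) (4,1) (4,3) (4,4)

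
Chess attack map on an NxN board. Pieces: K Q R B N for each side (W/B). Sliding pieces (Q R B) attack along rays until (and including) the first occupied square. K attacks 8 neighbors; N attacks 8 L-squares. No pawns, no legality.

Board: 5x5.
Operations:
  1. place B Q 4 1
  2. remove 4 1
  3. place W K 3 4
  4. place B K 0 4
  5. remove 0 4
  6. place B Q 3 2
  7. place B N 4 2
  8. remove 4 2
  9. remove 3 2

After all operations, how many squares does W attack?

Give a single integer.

Answer: 5

Derivation:
Op 1: place BQ@(4,1)
Op 2: remove (4,1)
Op 3: place WK@(3,4)
Op 4: place BK@(0,4)
Op 5: remove (0,4)
Op 6: place BQ@(3,2)
Op 7: place BN@(4,2)
Op 8: remove (4,2)
Op 9: remove (3,2)
Per-piece attacks for W:
  WK@(3,4): attacks (3,3) (4,4) (2,4) (4,3) (2,3)
Union (5 distinct): (2,3) (2,4) (3,3) (4,3) (4,4)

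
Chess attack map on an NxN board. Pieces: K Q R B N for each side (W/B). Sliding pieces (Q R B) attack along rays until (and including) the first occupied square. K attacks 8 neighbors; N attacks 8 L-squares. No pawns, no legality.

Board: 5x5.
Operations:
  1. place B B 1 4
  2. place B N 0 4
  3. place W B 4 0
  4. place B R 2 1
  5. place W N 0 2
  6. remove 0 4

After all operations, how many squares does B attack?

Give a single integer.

Answer: 10

Derivation:
Op 1: place BB@(1,4)
Op 2: place BN@(0,4)
Op 3: place WB@(4,0)
Op 4: place BR@(2,1)
Op 5: place WN@(0,2)
Op 6: remove (0,4)
Per-piece attacks for B:
  BB@(1,4): attacks (2,3) (3,2) (4,1) (0,3)
  BR@(2,1): attacks (2,2) (2,3) (2,4) (2,0) (3,1) (4,1) (1,1) (0,1)
Union (10 distinct): (0,1) (0,3) (1,1) (2,0) (2,2) (2,3) (2,4) (3,1) (3,2) (4,1)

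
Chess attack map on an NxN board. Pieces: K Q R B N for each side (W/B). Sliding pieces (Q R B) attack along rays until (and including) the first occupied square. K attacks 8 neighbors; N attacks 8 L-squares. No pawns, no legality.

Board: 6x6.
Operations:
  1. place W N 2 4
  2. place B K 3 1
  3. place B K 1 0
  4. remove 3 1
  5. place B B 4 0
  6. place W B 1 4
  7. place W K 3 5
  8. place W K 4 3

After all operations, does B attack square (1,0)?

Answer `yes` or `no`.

Answer: no

Derivation:
Op 1: place WN@(2,4)
Op 2: place BK@(3,1)
Op 3: place BK@(1,0)
Op 4: remove (3,1)
Op 5: place BB@(4,0)
Op 6: place WB@(1,4)
Op 7: place WK@(3,5)
Op 8: place WK@(4,3)
Per-piece attacks for B:
  BK@(1,0): attacks (1,1) (2,0) (0,0) (2,1) (0,1)
  BB@(4,0): attacks (5,1) (3,1) (2,2) (1,3) (0,4)
B attacks (1,0): no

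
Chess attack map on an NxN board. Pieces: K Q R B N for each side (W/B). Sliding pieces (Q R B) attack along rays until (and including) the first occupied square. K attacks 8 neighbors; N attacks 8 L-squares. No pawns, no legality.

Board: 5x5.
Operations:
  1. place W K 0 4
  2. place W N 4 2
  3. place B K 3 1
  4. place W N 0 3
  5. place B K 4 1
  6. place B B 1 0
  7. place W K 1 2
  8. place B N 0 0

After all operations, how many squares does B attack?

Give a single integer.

Answer: 12

Derivation:
Op 1: place WK@(0,4)
Op 2: place WN@(4,2)
Op 3: place BK@(3,1)
Op 4: place WN@(0,3)
Op 5: place BK@(4,1)
Op 6: place BB@(1,0)
Op 7: place WK@(1,2)
Op 8: place BN@(0,0)
Per-piece attacks for B:
  BN@(0,0): attacks (1,2) (2,1)
  BB@(1,0): attacks (2,1) (3,2) (4,3) (0,1)
  BK@(3,1): attacks (3,2) (3,0) (4,1) (2,1) (4,2) (4,0) (2,2) (2,0)
  BK@(4,1): attacks (4,2) (4,0) (3,1) (3,2) (3,0)
Union (12 distinct): (0,1) (1,2) (2,0) (2,1) (2,2) (3,0) (3,1) (3,2) (4,0) (4,1) (4,2) (4,3)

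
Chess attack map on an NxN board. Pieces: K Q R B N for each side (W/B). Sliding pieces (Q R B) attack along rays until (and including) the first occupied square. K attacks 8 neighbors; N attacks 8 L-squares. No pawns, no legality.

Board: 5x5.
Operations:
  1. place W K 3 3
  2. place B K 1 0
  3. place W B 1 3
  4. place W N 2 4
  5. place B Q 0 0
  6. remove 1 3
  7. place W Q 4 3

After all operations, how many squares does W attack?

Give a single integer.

Op 1: place WK@(3,3)
Op 2: place BK@(1,0)
Op 3: place WB@(1,3)
Op 4: place WN@(2,4)
Op 5: place BQ@(0,0)
Op 6: remove (1,3)
Op 7: place WQ@(4,3)
Per-piece attacks for W:
  WN@(2,4): attacks (3,2) (4,3) (1,2) (0,3)
  WK@(3,3): attacks (3,4) (3,2) (4,3) (2,3) (4,4) (4,2) (2,4) (2,2)
  WQ@(4,3): attacks (4,4) (4,2) (4,1) (4,0) (3,3) (3,4) (3,2) (2,1) (1,0) [ray(-1,0) blocked at (3,3); ray(-1,-1) blocked at (1,0)]
Union (15 distinct): (0,3) (1,0) (1,2) (2,1) (2,2) (2,3) (2,4) (3,2) (3,3) (3,4) (4,0) (4,1) (4,2) (4,3) (4,4)

Answer: 15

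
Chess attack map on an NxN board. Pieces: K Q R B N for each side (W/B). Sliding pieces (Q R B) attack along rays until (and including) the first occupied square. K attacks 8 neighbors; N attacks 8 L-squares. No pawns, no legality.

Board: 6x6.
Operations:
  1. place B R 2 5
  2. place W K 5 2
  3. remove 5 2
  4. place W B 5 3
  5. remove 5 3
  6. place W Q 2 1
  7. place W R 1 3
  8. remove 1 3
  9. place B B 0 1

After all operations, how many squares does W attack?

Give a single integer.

Answer: 17

Derivation:
Op 1: place BR@(2,5)
Op 2: place WK@(5,2)
Op 3: remove (5,2)
Op 4: place WB@(5,3)
Op 5: remove (5,3)
Op 6: place WQ@(2,1)
Op 7: place WR@(1,3)
Op 8: remove (1,3)
Op 9: place BB@(0,1)
Per-piece attacks for W:
  WQ@(2,1): attacks (2,2) (2,3) (2,4) (2,5) (2,0) (3,1) (4,1) (5,1) (1,1) (0,1) (3,2) (4,3) (5,4) (3,0) (1,2) (0,3) (1,0) [ray(0,1) blocked at (2,5); ray(-1,0) blocked at (0,1)]
Union (17 distinct): (0,1) (0,3) (1,0) (1,1) (1,2) (2,0) (2,2) (2,3) (2,4) (2,5) (3,0) (3,1) (3,2) (4,1) (4,3) (5,1) (5,4)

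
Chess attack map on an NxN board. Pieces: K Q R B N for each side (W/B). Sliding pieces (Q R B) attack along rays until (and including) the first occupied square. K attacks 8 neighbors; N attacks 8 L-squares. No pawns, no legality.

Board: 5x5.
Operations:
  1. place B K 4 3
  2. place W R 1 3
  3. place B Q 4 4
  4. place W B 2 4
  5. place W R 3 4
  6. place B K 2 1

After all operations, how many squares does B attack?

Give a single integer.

Answer: 14

Derivation:
Op 1: place BK@(4,3)
Op 2: place WR@(1,3)
Op 3: place BQ@(4,4)
Op 4: place WB@(2,4)
Op 5: place WR@(3,4)
Op 6: place BK@(2,1)
Per-piece attacks for B:
  BK@(2,1): attacks (2,2) (2,0) (3,1) (1,1) (3,2) (3,0) (1,2) (1,0)
  BK@(4,3): attacks (4,4) (4,2) (3,3) (3,4) (3,2)
  BQ@(4,4): attacks (4,3) (3,4) (3,3) (2,2) (1,1) (0,0) [ray(0,-1) blocked at (4,3); ray(-1,0) blocked at (3,4)]
Union (14 distinct): (0,0) (1,0) (1,1) (1,2) (2,0) (2,2) (3,0) (3,1) (3,2) (3,3) (3,4) (4,2) (4,3) (4,4)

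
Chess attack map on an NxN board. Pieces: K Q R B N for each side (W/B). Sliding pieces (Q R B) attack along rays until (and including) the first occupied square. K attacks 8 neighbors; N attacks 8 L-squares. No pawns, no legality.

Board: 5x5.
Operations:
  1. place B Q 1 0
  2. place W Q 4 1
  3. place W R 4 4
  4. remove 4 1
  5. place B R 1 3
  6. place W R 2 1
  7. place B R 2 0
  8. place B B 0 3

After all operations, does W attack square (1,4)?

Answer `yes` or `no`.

Answer: yes

Derivation:
Op 1: place BQ@(1,0)
Op 2: place WQ@(4,1)
Op 3: place WR@(4,4)
Op 4: remove (4,1)
Op 5: place BR@(1,3)
Op 6: place WR@(2,1)
Op 7: place BR@(2,0)
Op 8: place BB@(0,3)
Per-piece attacks for W:
  WR@(2,1): attacks (2,2) (2,3) (2,4) (2,0) (3,1) (4,1) (1,1) (0,1) [ray(0,-1) blocked at (2,0)]
  WR@(4,4): attacks (4,3) (4,2) (4,1) (4,0) (3,4) (2,4) (1,4) (0,4)
W attacks (1,4): yes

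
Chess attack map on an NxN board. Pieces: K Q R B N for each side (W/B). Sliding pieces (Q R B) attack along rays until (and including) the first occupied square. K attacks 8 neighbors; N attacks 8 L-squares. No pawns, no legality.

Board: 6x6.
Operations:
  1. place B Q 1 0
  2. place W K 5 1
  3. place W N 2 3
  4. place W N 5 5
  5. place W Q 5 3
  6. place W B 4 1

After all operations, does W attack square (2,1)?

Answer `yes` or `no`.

Answer: no

Derivation:
Op 1: place BQ@(1,0)
Op 2: place WK@(5,1)
Op 3: place WN@(2,3)
Op 4: place WN@(5,5)
Op 5: place WQ@(5,3)
Op 6: place WB@(4,1)
Per-piece attacks for W:
  WN@(2,3): attacks (3,5) (4,4) (1,5) (0,4) (3,1) (4,2) (1,1) (0,2)
  WB@(4,1): attacks (5,2) (5,0) (3,2) (2,3) (3,0) [ray(-1,1) blocked at (2,3)]
  WK@(5,1): attacks (5,2) (5,0) (4,1) (4,2) (4,0)
  WQ@(5,3): attacks (5,4) (5,5) (5,2) (5,1) (4,3) (3,3) (2,3) (4,4) (3,5) (4,2) (3,1) (2,0) [ray(0,1) blocked at (5,5); ray(0,-1) blocked at (5,1); ray(-1,0) blocked at (2,3)]
  WN@(5,5): attacks (4,3) (3,4)
W attacks (2,1): no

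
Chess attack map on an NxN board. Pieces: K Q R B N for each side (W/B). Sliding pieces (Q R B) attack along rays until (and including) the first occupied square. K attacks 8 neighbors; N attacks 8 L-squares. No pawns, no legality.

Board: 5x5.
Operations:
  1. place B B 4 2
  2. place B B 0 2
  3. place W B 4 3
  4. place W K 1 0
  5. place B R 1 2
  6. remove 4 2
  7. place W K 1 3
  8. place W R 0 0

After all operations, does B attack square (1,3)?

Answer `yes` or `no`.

Op 1: place BB@(4,2)
Op 2: place BB@(0,2)
Op 3: place WB@(4,3)
Op 4: place WK@(1,0)
Op 5: place BR@(1,2)
Op 6: remove (4,2)
Op 7: place WK@(1,3)
Op 8: place WR@(0,0)
Per-piece attacks for B:
  BB@(0,2): attacks (1,3) (1,1) (2,0) [ray(1,1) blocked at (1,3)]
  BR@(1,2): attacks (1,3) (1,1) (1,0) (2,2) (3,2) (4,2) (0,2) [ray(0,1) blocked at (1,3); ray(0,-1) blocked at (1,0); ray(-1,0) blocked at (0,2)]
B attacks (1,3): yes

Answer: yes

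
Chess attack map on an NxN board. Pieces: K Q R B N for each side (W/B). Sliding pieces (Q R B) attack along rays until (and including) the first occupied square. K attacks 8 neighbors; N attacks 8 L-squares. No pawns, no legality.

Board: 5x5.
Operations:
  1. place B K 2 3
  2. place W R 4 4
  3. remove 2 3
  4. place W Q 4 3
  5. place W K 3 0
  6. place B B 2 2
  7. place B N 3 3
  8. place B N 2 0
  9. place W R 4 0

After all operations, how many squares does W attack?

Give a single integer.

Answer: 16

Derivation:
Op 1: place BK@(2,3)
Op 2: place WR@(4,4)
Op 3: remove (2,3)
Op 4: place WQ@(4,3)
Op 5: place WK@(3,0)
Op 6: place BB@(2,2)
Op 7: place BN@(3,3)
Op 8: place BN@(2,0)
Op 9: place WR@(4,0)
Per-piece attacks for W:
  WK@(3,0): attacks (3,1) (4,0) (2,0) (4,1) (2,1)
  WR@(4,0): attacks (4,1) (4,2) (4,3) (3,0) [ray(0,1) blocked at (4,3); ray(-1,0) blocked at (3,0)]
  WQ@(4,3): attacks (4,4) (4,2) (4,1) (4,0) (3,3) (3,4) (3,2) (2,1) (1,0) [ray(0,1) blocked at (4,4); ray(0,-1) blocked at (4,0); ray(-1,0) blocked at (3,3)]
  WR@(4,4): attacks (4,3) (3,4) (2,4) (1,4) (0,4) [ray(0,-1) blocked at (4,3)]
Union (16 distinct): (0,4) (1,0) (1,4) (2,0) (2,1) (2,4) (3,0) (3,1) (3,2) (3,3) (3,4) (4,0) (4,1) (4,2) (4,3) (4,4)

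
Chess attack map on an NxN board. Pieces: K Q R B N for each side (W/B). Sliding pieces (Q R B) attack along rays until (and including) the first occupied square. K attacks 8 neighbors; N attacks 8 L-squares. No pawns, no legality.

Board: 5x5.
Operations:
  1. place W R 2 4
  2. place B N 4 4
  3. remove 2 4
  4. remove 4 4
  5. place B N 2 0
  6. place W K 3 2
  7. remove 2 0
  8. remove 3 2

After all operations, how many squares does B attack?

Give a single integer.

Op 1: place WR@(2,4)
Op 2: place BN@(4,4)
Op 3: remove (2,4)
Op 4: remove (4,4)
Op 5: place BN@(2,0)
Op 6: place WK@(3,2)
Op 7: remove (2,0)
Op 8: remove (3,2)
Per-piece attacks for B:
Union (0 distinct): (none)

Answer: 0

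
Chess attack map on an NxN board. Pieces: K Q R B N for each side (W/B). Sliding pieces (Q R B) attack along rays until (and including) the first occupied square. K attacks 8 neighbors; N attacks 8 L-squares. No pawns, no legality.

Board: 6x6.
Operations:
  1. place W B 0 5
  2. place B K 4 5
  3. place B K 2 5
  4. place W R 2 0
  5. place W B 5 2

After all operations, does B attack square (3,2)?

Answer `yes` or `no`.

Answer: no

Derivation:
Op 1: place WB@(0,5)
Op 2: place BK@(4,5)
Op 3: place BK@(2,5)
Op 4: place WR@(2,0)
Op 5: place WB@(5,2)
Per-piece attacks for B:
  BK@(2,5): attacks (2,4) (3,5) (1,5) (3,4) (1,4)
  BK@(4,5): attacks (4,4) (5,5) (3,5) (5,4) (3,4)
B attacks (3,2): no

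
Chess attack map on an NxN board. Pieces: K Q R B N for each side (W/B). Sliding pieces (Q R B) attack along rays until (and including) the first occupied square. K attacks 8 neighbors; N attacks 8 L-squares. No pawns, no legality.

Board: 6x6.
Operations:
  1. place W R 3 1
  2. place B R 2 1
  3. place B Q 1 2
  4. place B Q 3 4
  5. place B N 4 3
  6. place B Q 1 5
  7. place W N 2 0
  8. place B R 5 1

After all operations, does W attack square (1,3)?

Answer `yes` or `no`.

Op 1: place WR@(3,1)
Op 2: place BR@(2,1)
Op 3: place BQ@(1,2)
Op 4: place BQ@(3,4)
Op 5: place BN@(4,3)
Op 6: place BQ@(1,5)
Op 7: place WN@(2,0)
Op 8: place BR@(5,1)
Per-piece attacks for W:
  WN@(2,0): attacks (3,2) (4,1) (1,2) (0,1)
  WR@(3,1): attacks (3,2) (3,3) (3,4) (3,0) (4,1) (5,1) (2,1) [ray(0,1) blocked at (3,4); ray(1,0) blocked at (5,1); ray(-1,0) blocked at (2,1)]
W attacks (1,3): no

Answer: no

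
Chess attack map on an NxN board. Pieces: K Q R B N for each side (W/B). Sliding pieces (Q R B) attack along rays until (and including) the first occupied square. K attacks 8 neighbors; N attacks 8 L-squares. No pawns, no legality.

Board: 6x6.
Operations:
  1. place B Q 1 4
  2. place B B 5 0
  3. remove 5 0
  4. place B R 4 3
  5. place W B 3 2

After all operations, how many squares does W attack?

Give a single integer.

Op 1: place BQ@(1,4)
Op 2: place BB@(5,0)
Op 3: remove (5,0)
Op 4: place BR@(4,3)
Op 5: place WB@(3,2)
Per-piece attacks for W:
  WB@(3,2): attacks (4,3) (4,1) (5,0) (2,3) (1,4) (2,1) (1,0) [ray(1,1) blocked at (4,3); ray(-1,1) blocked at (1,4)]
Union (7 distinct): (1,0) (1,4) (2,1) (2,3) (4,1) (4,3) (5,0)

Answer: 7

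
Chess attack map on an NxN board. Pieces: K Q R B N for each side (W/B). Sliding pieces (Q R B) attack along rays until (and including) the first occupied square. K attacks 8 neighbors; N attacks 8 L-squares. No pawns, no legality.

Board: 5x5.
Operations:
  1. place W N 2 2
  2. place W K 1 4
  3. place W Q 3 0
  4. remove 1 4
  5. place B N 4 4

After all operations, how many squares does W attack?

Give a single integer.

Answer: 16

Derivation:
Op 1: place WN@(2,2)
Op 2: place WK@(1,4)
Op 3: place WQ@(3,0)
Op 4: remove (1,4)
Op 5: place BN@(4,4)
Per-piece attacks for W:
  WN@(2,2): attacks (3,4) (4,3) (1,4) (0,3) (3,0) (4,1) (1,0) (0,1)
  WQ@(3,0): attacks (3,1) (3,2) (3,3) (3,4) (4,0) (2,0) (1,0) (0,0) (4,1) (2,1) (1,2) (0,3)
Union (16 distinct): (0,0) (0,1) (0,3) (1,0) (1,2) (1,4) (2,0) (2,1) (3,0) (3,1) (3,2) (3,3) (3,4) (4,0) (4,1) (4,3)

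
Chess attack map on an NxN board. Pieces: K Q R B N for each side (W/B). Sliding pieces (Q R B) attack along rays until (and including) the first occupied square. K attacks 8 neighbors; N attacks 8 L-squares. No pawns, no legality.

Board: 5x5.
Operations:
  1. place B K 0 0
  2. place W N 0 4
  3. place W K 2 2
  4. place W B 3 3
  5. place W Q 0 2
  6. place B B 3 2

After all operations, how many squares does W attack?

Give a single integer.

Op 1: place BK@(0,0)
Op 2: place WN@(0,4)
Op 3: place WK@(2,2)
Op 4: place WB@(3,3)
Op 5: place WQ@(0,2)
Op 6: place BB@(3,2)
Per-piece attacks for W:
  WQ@(0,2): attacks (0,3) (0,4) (0,1) (0,0) (1,2) (2,2) (1,3) (2,4) (1,1) (2,0) [ray(0,1) blocked at (0,4); ray(0,-1) blocked at (0,0); ray(1,0) blocked at (2,2)]
  WN@(0,4): attacks (1,2) (2,3)
  WK@(2,2): attacks (2,3) (2,1) (3,2) (1,2) (3,3) (3,1) (1,3) (1,1)
  WB@(3,3): attacks (4,4) (4,2) (2,4) (2,2) [ray(-1,-1) blocked at (2,2)]
Union (17 distinct): (0,0) (0,1) (0,3) (0,4) (1,1) (1,2) (1,3) (2,0) (2,1) (2,2) (2,3) (2,4) (3,1) (3,2) (3,3) (4,2) (4,4)

Answer: 17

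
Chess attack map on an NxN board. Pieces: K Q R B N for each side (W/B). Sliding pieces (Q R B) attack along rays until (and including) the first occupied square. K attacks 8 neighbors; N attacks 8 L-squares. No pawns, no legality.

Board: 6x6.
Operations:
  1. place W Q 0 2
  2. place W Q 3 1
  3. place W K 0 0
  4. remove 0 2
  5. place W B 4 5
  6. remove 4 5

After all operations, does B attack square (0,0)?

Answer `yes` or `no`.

Answer: no

Derivation:
Op 1: place WQ@(0,2)
Op 2: place WQ@(3,1)
Op 3: place WK@(0,0)
Op 4: remove (0,2)
Op 5: place WB@(4,5)
Op 6: remove (4,5)
Per-piece attacks for B:
B attacks (0,0): no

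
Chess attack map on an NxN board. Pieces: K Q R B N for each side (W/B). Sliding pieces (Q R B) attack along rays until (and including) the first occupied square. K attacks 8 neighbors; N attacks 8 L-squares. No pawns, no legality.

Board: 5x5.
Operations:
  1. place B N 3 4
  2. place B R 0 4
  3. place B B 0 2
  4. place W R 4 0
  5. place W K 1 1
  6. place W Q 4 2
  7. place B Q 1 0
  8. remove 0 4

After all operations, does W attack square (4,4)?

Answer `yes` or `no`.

Answer: yes

Derivation:
Op 1: place BN@(3,4)
Op 2: place BR@(0,4)
Op 3: place BB@(0,2)
Op 4: place WR@(4,0)
Op 5: place WK@(1,1)
Op 6: place WQ@(4,2)
Op 7: place BQ@(1,0)
Op 8: remove (0,4)
Per-piece attacks for W:
  WK@(1,1): attacks (1,2) (1,0) (2,1) (0,1) (2,2) (2,0) (0,2) (0,0)
  WR@(4,0): attacks (4,1) (4,2) (3,0) (2,0) (1,0) [ray(0,1) blocked at (4,2); ray(-1,0) blocked at (1,0)]
  WQ@(4,2): attacks (4,3) (4,4) (4,1) (4,0) (3,2) (2,2) (1,2) (0,2) (3,3) (2,4) (3,1) (2,0) [ray(0,-1) blocked at (4,0); ray(-1,0) blocked at (0,2)]
W attacks (4,4): yes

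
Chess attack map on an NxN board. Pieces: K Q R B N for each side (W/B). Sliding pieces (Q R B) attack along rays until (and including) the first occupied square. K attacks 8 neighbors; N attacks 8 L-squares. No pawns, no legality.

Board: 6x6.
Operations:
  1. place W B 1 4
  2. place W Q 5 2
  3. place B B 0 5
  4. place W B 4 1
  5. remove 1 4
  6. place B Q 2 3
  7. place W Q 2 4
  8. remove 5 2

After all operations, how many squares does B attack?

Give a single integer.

Op 1: place WB@(1,4)
Op 2: place WQ@(5,2)
Op 3: place BB@(0,5)
Op 4: place WB@(4,1)
Op 5: remove (1,4)
Op 6: place BQ@(2,3)
Op 7: place WQ@(2,4)
Op 8: remove (5,2)
Per-piece attacks for B:
  BB@(0,5): attacks (1,4) (2,3) [ray(1,-1) blocked at (2,3)]
  BQ@(2,3): attacks (2,4) (2,2) (2,1) (2,0) (3,3) (4,3) (5,3) (1,3) (0,3) (3,4) (4,5) (3,2) (4,1) (1,4) (0,5) (1,2) (0,1) [ray(0,1) blocked at (2,4); ray(1,-1) blocked at (4,1); ray(-1,1) blocked at (0,5)]
Union (18 distinct): (0,1) (0,3) (0,5) (1,2) (1,3) (1,4) (2,0) (2,1) (2,2) (2,3) (2,4) (3,2) (3,3) (3,4) (4,1) (4,3) (4,5) (5,3)

Answer: 18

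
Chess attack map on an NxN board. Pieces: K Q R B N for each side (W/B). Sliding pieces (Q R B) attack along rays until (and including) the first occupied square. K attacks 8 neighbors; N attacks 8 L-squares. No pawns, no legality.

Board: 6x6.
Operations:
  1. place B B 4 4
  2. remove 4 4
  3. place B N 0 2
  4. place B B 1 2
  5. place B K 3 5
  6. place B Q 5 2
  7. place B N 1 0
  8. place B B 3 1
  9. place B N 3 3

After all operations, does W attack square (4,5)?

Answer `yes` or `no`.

Op 1: place BB@(4,4)
Op 2: remove (4,4)
Op 3: place BN@(0,2)
Op 4: place BB@(1,2)
Op 5: place BK@(3,5)
Op 6: place BQ@(5,2)
Op 7: place BN@(1,0)
Op 8: place BB@(3,1)
Op 9: place BN@(3,3)
Per-piece attacks for W:
W attacks (4,5): no

Answer: no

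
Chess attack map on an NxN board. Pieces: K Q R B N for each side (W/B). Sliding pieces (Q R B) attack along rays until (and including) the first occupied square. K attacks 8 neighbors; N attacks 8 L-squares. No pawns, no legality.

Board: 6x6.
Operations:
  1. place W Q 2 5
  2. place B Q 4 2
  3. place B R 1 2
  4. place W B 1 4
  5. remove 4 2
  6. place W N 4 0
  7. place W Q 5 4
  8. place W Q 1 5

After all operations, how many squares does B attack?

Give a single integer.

Op 1: place WQ@(2,5)
Op 2: place BQ@(4,2)
Op 3: place BR@(1,2)
Op 4: place WB@(1,4)
Op 5: remove (4,2)
Op 6: place WN@(4,0)
Op 7: place WQ@(5,4)
Op 8: place WQ@(1,5)
Per-piece attacks for B:
  BR@(1,2): attacks (1,3) (1,4) (1,1) (1,0) (2,2) (3,2) (4,2) (5,2) (0,2) [ray(0,1) blocked at (1,4)]
Union (9 distinct): (0,2) (1,0) (1,1) (1,3) (1,4) (2,2) (3,2) (4,2) (5,2)

Answer: 9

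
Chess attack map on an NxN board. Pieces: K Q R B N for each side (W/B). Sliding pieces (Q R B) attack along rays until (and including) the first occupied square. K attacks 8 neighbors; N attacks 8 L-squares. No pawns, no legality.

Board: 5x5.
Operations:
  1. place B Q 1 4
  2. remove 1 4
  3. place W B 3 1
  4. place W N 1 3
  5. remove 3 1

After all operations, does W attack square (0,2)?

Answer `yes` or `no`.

Op 1: place BQ@(1,4)
Op 2: remove (1,4)
Op 3: place WB@(3,1)
Op 4: place WN@(1,3)
Op 5: remove (3,1)
Per-piece attacks for W:
  WN@(1,3): attacks (3,4) (2,1) (3,2) (0,1)
W attacks (0,2): no

Answer: no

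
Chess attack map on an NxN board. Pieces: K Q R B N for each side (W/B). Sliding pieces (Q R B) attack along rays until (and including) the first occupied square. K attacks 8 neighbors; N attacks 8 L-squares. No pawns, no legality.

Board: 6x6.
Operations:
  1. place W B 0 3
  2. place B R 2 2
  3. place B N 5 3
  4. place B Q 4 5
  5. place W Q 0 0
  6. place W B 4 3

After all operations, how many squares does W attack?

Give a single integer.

Answer: 18

Derivation:
Op 1: place WB@(0,3)
Op 2: place BR@(2,2)
Op 3: place BN@(5,3)
Op 4: place BQ@(4,5)
Op 5: place WQ@(0,0)
Op 6: place WB@(4,3)
Per-piece attacks for W:
  WQ@(0,0): attacks (0,1) (0,2) (0,3) (1,0) (2,0) (3,0) (4,0) (5,0) (1,1) (2,2) [ray(0,1) blocked at (0,3); ray(1,1) blocked at (2,2)]
  WB@(0,3): attacks (1,4) (2,5) (1,2) (2,1) (3,0)
  WB@(4,3): attacks (5,4) (5,2) (3,4) (2,5) (3,2) (2,1) (1,0)
Union (18 distinct): (0,1) (0,2) (0,3) (1,0) (1,1) (1,2) (1,4) (2,0) (2,1) (2,2) (2,5) (3,0) (3,2) (3,4) (4,0) (5,0) (5,2) (5,4)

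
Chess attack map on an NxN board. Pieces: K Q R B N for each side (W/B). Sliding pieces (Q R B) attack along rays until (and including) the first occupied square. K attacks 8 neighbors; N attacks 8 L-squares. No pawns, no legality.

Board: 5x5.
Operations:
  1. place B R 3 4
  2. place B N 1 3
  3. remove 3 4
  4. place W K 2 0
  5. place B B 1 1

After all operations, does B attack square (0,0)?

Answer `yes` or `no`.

Answer: yes

Derivation:
Op 1: place BR@(3,4)
Op 2: place BN@(1,3)
Op 3: remove (3,4)
Op 4: place WK@(2,0)
Op 5: place BB@(1,1)
Per-piece attacks for B:
  BB@(1,1): attacks (2,2) (3,3) (4,4) (2,0) (0,2) (0,0) [ray(1,-1) blocked at (2,0)]
  BN@(1,3): attacks (3,4) (2,1) (3,2) (0,1)
B attacks (0,0): yes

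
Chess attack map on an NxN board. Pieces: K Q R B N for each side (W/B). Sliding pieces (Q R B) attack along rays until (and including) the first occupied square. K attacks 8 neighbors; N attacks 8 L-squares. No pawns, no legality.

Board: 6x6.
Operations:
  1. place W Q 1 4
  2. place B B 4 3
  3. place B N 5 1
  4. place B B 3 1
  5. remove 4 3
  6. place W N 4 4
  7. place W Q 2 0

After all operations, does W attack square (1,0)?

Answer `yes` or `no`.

Answer: yes

Derivation:
Op 1: place WQ@(1,4)
Op 2: place BB@(4,3)
Op 3: place BN@(5,1)
Op 4: place BB@(3,1)
Op 5: remove (4,3)
Op 6: place WN@(4,4)
Op 7: place WQ@(2,0)
Per-piece attacks for W:
  WQ@(1,4): attacks (1,5) (1,3) (1,2) (1,1) (1,0) (2,4) (3,4) (4,4) (0,4) (2,5) (2,3) (3,2) (4,1) (5,0) (0,5) (0,3) [ray(1,0) blocked at (4,4)]
  WQ@(2,0): attacks (2,1) (2,2) (2,3) (2,4) (2,5) (3,0) (4,0) (5,0) (1,0) (0,0) (3,1) (1,1) (0,2) [ray(1,1) blocked at (3,1)]
  WN@(4,4): attacks (2,5) (5,2) (3,2) (2,3)
W attacks (1,0): yes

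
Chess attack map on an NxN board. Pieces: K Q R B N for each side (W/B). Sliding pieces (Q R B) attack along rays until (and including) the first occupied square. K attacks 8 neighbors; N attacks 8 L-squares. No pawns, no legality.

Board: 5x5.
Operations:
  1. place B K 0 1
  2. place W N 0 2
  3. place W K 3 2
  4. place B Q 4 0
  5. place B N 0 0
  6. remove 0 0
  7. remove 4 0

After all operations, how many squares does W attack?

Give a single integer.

Answer: 10

Derivation:
Op 1: place BK@(0,1)
Op 2: place WN@(0,2)
Op 3: place WK@(3,2)
Op 4: place BQ@(4,0)
Op 5: place BN@(0,0)
Op 6: remove (0,0)
Op 7: remove (4,0)
Per-piece attacks for W:
  WN@(0,2): attacks (1,4) (2,3) (1,0) (2,1)
  WK@(3,2): attacks (3,3) (3,1) (4,2) (2,2) (4,3) (4,1) (2,3) (2,1)
Union (10 distinct): (1,0) (1,4) (2,1) (2,2) (2,3) (3,1) (3,3) (4,1) (4,2) (4,3)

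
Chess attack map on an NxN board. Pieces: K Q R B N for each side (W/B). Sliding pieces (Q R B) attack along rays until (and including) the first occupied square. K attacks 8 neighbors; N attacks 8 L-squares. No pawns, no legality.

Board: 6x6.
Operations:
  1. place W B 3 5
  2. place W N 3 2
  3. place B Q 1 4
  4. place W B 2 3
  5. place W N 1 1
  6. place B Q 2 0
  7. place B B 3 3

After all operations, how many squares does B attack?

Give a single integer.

Op 1: place WB@(3,5)
Op 2: place WN@(3,2)
Op 3: place BQ@(1,4)
Op 4: place WB@(2,3)
Op 5: place WN@(1,1)
Op 6: place BQ@(2,0)
Op 7: place BB@(3,3)
Per-piece attacks for B:
  BQ@(1,4): attacks (1,5) (1,3) (1,2) (1,1) (2,4) (3,4) (4,4) (5,4) (0,4) (2,5) (2,3) (0,5) (0,3) [ray(0,-1) blocked at (1,1); ray(1,-1) blocked at (2,3)]
  BQ@(2,0): attacks (2,1) (2,2) (2,3) (3,0) (4,0) (5,0) (1,0) (0,0) (3,1) (4,2) (5,3) (1,1) [ray(0,1) blocked at (2,3); ray(-1,1) blocked at (1,1)]
  BB@(3,3): attacks (4,4) (5,5) (4,2) (5,1) (2,4) (1,5) (2,2) (1,1) [ray(-1,-1) blocked at (1,1)]
Union (25 distinct): (0,0) (0,3) (0,4) (0,5) (1,0) (1,1) (1,2) (1,3) (1,5) (2,1) (2,2) (2,3) (2,4) (2,5) (3,0) (3,1) (3,4) (4,0) (4,2) (4,4) (5,0) (5,1) (5,3) (5,4) (5,5)

Answer: 25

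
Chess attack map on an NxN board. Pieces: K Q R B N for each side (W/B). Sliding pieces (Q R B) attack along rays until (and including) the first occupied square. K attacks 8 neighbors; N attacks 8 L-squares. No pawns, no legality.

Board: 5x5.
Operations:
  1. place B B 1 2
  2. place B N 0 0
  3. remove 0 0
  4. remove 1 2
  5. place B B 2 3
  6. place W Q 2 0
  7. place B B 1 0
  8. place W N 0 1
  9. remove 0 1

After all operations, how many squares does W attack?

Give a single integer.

Op 1: place BB@(1,2)
Op 2: place BN@(0,0)
Op 3: remove (0,0)
Op 4: remove (1,2)
Op 5: place BB@(2,3)
Op 6: place WQ@(2,0)
Op 7: place BB@(1,0)
Op 8: place WN@(0,1)
Op 9: remove (0,1)
Per-piece attacks for W:
  WQ@(2,0): attacks (2,1) (2,2) (2,3) (3,0) (4,0) (1,0) (3,1) (4,2) (1,1) (0,2) [ray(0,1) blocked at (2,3); ray(-1,0) blocked at (1,0)]
Union (10 distinct): (0,2) (1,0) (1,1) (2,1) (2,2) (2,3) (3,0) (3,1) (4,0) (4,2)

Answer: 10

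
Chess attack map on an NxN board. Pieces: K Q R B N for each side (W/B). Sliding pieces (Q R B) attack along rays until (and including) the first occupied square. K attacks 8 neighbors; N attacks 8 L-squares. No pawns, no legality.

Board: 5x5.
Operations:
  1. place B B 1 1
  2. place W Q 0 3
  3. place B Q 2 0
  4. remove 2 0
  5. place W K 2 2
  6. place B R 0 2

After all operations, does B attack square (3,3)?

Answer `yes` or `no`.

Answer: no

Derivation:
Op 1: place BB@(1,1)
Op 2: place WQ@(0,3)
Op 3: place BQ@(2,0)
Op 4: remove (2,0)
Op 5: place WK@(2,2)
Op 6: place BR@(0,2)
Per-piece attacks for B:
  BR@(0,2): attacks (0,3) (0,1) (0,0) (1,2) (2,2) [ray(0,1) blocked at (0,3); ray(1,0) blocked at (2,2)]
  BB@(1,1): attacks (2,2) (2,0) (0,2) (0,0) [ray(1,1) blocked at (2,2); ray(-1,1) blocked at (0,2)]
B attacks (3,3): no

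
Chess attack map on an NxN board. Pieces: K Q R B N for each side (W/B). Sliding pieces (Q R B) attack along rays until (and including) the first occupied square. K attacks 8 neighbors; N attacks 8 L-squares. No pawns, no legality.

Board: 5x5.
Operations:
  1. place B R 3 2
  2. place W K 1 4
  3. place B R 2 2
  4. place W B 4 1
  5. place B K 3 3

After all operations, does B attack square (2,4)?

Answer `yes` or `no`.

Answer: yes

Derivation:
Op 1: place BR@(3,2)
Op 2: place WK@(1,4)
Op 3: place BR@(2,2)
Op 4: place WB@(4,1)
Op 5: place BK@(3,3)
Per-piece attacks for B:
  BR@(2,2): attacks (2,3) (2,4) (2,1) (2,0) (3,2) (1,2) (0,2) [ray(1,0) blocked at (3,2)]
  BR@(3,2): attacks (3,3) (3,1) (3,0) (4,2) (2,2) [ray(0,1) blocked at (3,3); ray(-1,0) blocked at (2,2)]
  BK@(3,3): attacks (3,4) (3,2) (4,3) (2,3) (4,4) (4,2) (2,4) (2,2)
B attacks (2,4): yes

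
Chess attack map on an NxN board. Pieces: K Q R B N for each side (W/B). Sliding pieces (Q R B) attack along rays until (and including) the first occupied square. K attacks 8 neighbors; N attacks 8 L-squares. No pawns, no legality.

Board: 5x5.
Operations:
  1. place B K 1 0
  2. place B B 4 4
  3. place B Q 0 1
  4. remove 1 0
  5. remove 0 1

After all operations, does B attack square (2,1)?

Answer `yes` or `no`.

Answer: no

Derivation:
Op 1: place BK@(1,0)
Op 2: place BB@(4,4)
Op 3: place BQ@(0,1)
Op 4: remove (1,0)
Op 5: remove (0,1)
Per-piece attacks for B:
  BB@(4,4): attacks (3,3) (2,2) (1,1) (0,0)
B attacks (2,1): no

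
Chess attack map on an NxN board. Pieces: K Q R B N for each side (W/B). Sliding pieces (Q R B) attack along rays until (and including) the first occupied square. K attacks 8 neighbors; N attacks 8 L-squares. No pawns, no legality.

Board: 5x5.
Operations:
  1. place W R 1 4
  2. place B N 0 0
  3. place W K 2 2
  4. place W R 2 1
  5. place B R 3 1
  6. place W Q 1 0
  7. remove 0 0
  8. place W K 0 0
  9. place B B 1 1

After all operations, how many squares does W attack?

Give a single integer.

Answer: 19

Derivation:
Op 1: place WR@(1,4)
Op 2: place BN@(0,0)
Op 3: place WK@(2,2)
Op 4: place WR@(2,1)
Op 5: place BR@(3,1)
Op 6: place WQ@(1,0)
Op 7: remove (0,0)
Op 8: place WK@(0,0)
Op 9: place BB@(1,1)
Per-piece attacks for W:
  WK@(0,0): attacks (0,1) (1,0) (1,1)
  WQ@(1,0): attacks (1,1) (2,0) (3,0) (4,0) (0,0) (2,1) (0,1) [ray(0,1) blocked at (1,1); ray(-1,0) blocked at (0,0); ray(1,1) blocked at (2,1)]
  WR@(1,4): attacks (1,3) (1,2) (1,1) (2,4) (3,4) (4,4) (0,4) [ray(0,-1) blocked at (1,1)]
  WR@(2,1): attacks (2,2) (2,0) (3,1) (1,1) [ray(0,1) blocked at (2,2); ray(1,0) blocked at (3,1); ray(-1,0) blocked at (1,1)]
  WK@(2,2): attacks (2,3) (2,1) (3,2) (1,2) (3,3) (3,1) (1,3) (1,1)
Union (19 distinct): (0,0) (0,1) (0,4) (1,0) (1,1) (1,2) (1,3) (2,0) (2,1) (2,2) (2,3) (2,4) (3,0) (3,1) (3,2) (3,3) (3,4) (4,0) (4,4)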